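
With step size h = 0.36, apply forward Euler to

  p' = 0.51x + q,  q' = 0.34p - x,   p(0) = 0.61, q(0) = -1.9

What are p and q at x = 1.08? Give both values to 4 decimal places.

-1.2399, -2.3046

Euler on (p,q): p_{n+1} = p_n + h·p', q_{n+1} = q_n + h·q'.
0.000000: (0.610000, -1.900000); f=(-1.900000, 0.207400) → (-0.074000, -1.825336)
0.360000: (-0.074000, -1.825336); f=(-1.641736, -0.385160) → (-0.665025, -1.963994)
0.720000: (-0.665025, -1.963994); f=(-1.596794, -0.946108) → (-1.239871, -2.304593)
(p(1.08), q(1.08)) ≈ (-1.2399, -2.3046)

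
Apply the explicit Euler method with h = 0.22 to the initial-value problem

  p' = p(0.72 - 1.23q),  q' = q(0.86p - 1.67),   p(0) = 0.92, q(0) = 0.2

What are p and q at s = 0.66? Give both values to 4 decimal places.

Euler on (p,q): p_{n+1} = p_n + h·p', q_{n+1} = q_n + h·q'.
0.000000: (0.920000, 0.200000); f=(0.436080, -0.175760) → (1.015938, 0.161333)
0.220000: (1.015938, 0.161333); f=(0.529873, -0.128468) → (1.132510, 0.133070)
0.440000: (1.132510, 0.133070); f=(0.630043, -0.092622) → (1.271119, 0.112693)
(p(0.66), q(0.66)) ≈ (1.2711, 0.1127)

1.2711, 0.1127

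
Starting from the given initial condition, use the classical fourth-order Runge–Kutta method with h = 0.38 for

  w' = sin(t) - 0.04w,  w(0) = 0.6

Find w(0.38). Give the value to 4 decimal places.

0.6619

RK4: k1 = f(t_n, w_n); k2 = f(t_n + h/2, w_n + (h/2)·k1); k3 = f(t_n + h/2, w_n + (h/2)·k2); k4 = f(t_n + h, w_n + h·k3); w_{n+1} = w_n + (h/6)·(k1 + 2k2 + 2k3 + k4).
t=0.000000, w=0.600000:
  k1 = f(0.000000, 0.600000) = -0.024000
  k2 = f(0.190000, 0.595440) = 0.165041
  k3 = f(0.190000, 0.631358) = 0.163605
  k4 = f(0.380000, 0.662170) = 0.344434
  w ← 0.600000 + (0.38/6)·(k1 + 2k2 + 2k3 + k4) = 0.661923
w(0.38) ≈ 0.6619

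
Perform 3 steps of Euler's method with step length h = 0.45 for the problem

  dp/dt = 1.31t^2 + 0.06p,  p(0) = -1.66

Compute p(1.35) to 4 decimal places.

Euler: p_{n+1} = p_n + h·f(t_n, p_n).
t=0.000000, p=-1.660000: f=-0.099600 → p ← -1.660000 + 0.45·(-0.099600) = -1.704820
t=0.450000, p=-1.704820: f=0.162986 → p ← -1.704820 + 0.45·0.162986 = -1.631476
t=0.900000, p=-1.631476: f=0.963211 → p ← -1.631476 + 0.45·0.963211 = -1.198031
p(1.35) ≈ -1.1980

-1.1980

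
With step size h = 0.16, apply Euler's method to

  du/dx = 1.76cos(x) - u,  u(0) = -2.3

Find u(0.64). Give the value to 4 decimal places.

Euler: u_{n+1} = u_n + h·f(x_n, u_n).
x=0.000000, u=-2.300000: f=4.060000 → u ← -2.300000 + 0.16·4.060000 = -1.650400
x=0.160000, u=-1.650400: f=3.387920 → u ← -1.650400 + 0.16·3.387920 = -1.108333
x=0.320000, u=-1.108333: f=2.778987 → u ← -1.108333 + 0.16·2.778987 = -0.663695
x=0.480000, u=-0.663695: f=2.224806 → u ← -0.663695 + 0.16·2.224806 = -0.307726
u(0.64) ≈ -0.3077

-0.3077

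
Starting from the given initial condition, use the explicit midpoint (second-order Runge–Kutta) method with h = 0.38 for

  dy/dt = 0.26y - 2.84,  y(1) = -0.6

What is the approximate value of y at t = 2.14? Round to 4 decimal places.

Midpoint: k1 = f(t_n, y_n); k2 = f(t_n + h/2, y_n + (h/2)·k1); y_{n+1} = y_n + h·k2.
t=1.000000, y=-0.600000:
  k1 = f(1.000000, -0.600000) = -2.996000
  k2 = f(1.190000, -1.169240) = -3.144002
  y ← -0.600000 + 0.38·(-3.144002) = -1.794721
t=1.380000, y=-1.794721:
  k1 = f(1.380000, -1.794721) = -3.306627
  k2 = f(1.570000, -2.422980) = -3.469975
  y ← -1.794721 + 0.38·(-3.469975) = -3.113311
t=1.760000, y=-3.113311:
  k1 = f(1.760000, -3.113311) = -3.649461
  k2 = f(1.950000, -3.806709) = -3.829744
  y ← -3.113311 + 0.38·(-3.829744) = -4.568614
y(2.14) ≈ -4.5686

-4.5686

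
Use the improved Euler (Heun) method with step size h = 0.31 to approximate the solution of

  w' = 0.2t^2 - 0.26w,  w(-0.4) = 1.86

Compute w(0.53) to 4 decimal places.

Heun: k1 = f(t_n, w_n); k2 = f(t_n + h, w_n + h·k1); w_{n+1} = w_n + (h/2)·(k1 + k2).
t=-0.400000, w=1.860000:
  k1 = f(-0.400000, 1.860000) = -0.451600
  k2 = f(-0.090000, 1.720004) = -0.445581
  w ← 1.860000 + (0.31/2)·(-0.451600 + (-0.445581)) = 1.720937
t=-0.090000, w=1.720937:
  k1 = f(-0.090000, 1.720937) = -0.445824
  k2 = f(0.220000, 1.582732) = -0.401830
  w ← 1.720937 + (0.31/2)·(-0.445824 + (-0.401830)) = 1.589551
t=0.220000, w=1.589551:
  k1 = f(0.220000, 1.589551) = -0.403603
  k2 = f(0.530000, 1.464434) = -0.324573
  w ← 1.589551 + (0.31/2)·(-0.403603 + (-0.324573)) = 1.476683
w(0.53) ≈ 1.4767

1.4767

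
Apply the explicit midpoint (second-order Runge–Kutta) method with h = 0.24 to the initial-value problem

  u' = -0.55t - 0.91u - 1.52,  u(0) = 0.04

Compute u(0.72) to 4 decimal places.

Midpoint: k1 = f(t_n, u_n); k2 = f(t_n + h/2, u_n + (h/2)·k1); u_{n+1} = u_n + h·k2.
t=0.000000, u=0.040000:
  k1 = f(0.000000, 0.040000) = -1.556400
  k2 = f(0.120000, -0.146768) = -1.452441
  u ← 0.040000 + 0.24·(-1.452441) = -0.308586
t=0.240000, u=-0.308586:
  k1 = f(0.240000, -0.308586) = -1.371187
  k2 = f(0.360000, -0.473128) = -1.287453
  u ← -0.308586 + 0.24·(-1.287453) = -0.617575
t=0.480000, u=-0.617575:
  k1 = f(0.480000, -0.617575) = -1.222007
  k2 = f(0.600000, -0.764215) = -1.154564
  u ← -0.617575 + 0.24·(-1.154564) = -0.894670
u(0.72) ≈ -0.8947

-0.8947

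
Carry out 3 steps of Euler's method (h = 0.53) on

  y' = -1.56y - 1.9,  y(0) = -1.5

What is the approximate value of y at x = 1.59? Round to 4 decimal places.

Euler: y_{n+1} = y_n + h·f(x_n, y_n).
x=0.000000, y=-1.500000: f=0.440000 → y ← -1.500000 + 0.53·0.440000 = -1.266800
x=0.530000, y=-1.266800: f=0.076208 → y ← -1.266800 + 0.53·0.076208 = -1.226410
x=1.060000, y=-1.226410: f=0.013199 → y ← -1.226410 + 0.53·0.013199 = -1.219414
y(1.59) ≈ -1.2194

-1.2194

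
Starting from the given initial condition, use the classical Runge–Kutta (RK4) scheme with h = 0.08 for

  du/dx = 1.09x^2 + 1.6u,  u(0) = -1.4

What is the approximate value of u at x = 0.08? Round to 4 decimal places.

-1.5910

RK4: k1 = f(x_n, u_n); k2 = f(x_n + h/2, u_n + (h/2)·k1); k3 = f(x_n + h/2, u_n + (h/2)·k2); k4 = f(x_n + h, u_n + h·k3); u_{n+1} = u_n + (h/6)·(k1 + 2k2 + 2k3 + k4).
x=0.000000, u=-1.400000:
  k1 = f(0.000000, -1.400000) = -2.240000
  k2 = f(0.040000, -1.489600) = -2.381616
  k3 = f(0.040000, -1.495265) = -2.390679
  k4 = f(0.080000, -1.591254) = -2.539031
  u ← -1.400000 + (0.08/6)·(k1 + 2k2 + 2k3 + k4) = -1.590982
u(0.08) ≈ -1.5910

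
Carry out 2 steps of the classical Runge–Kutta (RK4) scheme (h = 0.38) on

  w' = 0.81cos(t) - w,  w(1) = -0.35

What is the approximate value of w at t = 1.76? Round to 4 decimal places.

-0.1039

RK4: k1 = f(t_n, w_n); k2 = f(t_n + h/2, w_n + (h/2)·k1); k3 = f(t_n + h/2, w_n + (h/2)·k2); k4 = f(t_n + h, w_n + h·k3); w_{n+1} = w_n + (h/6)·(k1 + 2k2 + 2k3 + k4).
t=1.000000, w=-0.350000:
  k1 = f(1.000000, -0.350000) = 0.787645
  k2 = f(1.190000, -0.200347) = 0.501392
  k3 = f(1.190000, -0.254736) = 0.555780
  k4 = f(1.380000, -0.138804) = 0.292413
  w ← -0.350000 + (0.38/6)·(k1 + 2k2 + 2k3 + k4) = -0.147688
t=1.380000, w=-0.147688:
  k1 = f(1.380000, -0.147688) = 0.301297
  k2 = f(1.570000, -0.090441) = 0.091087
  k3 = f(1.570000, -0.130381) = 0.131026
  k4 = f(1.760000, -0.097898) = -0.054444
  w ← -0.147688 + (0.38/6)·(k1 + 2k2 + 2k3 + k4) = -0.103920
w(1.76) ≈ -0.1039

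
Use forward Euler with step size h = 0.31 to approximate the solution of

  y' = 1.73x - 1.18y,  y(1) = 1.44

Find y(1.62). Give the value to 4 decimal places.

Euler: y_{n+1} = y_n + h·f(x_n, y_n).
x=1.000000, y=1.440000: f=0.030800 → y ← 1.440000 + 0.31·0.030800 = 1.449548
x=1.310000, y=1.449548: f=0.555833 → y ← 1.449548 + 0.31·0.555833 = 1.621856
y(1.62) ≈ 1.6219

1.6219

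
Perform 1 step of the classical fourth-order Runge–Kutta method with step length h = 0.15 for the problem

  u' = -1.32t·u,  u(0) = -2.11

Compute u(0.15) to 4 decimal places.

RK4: k1 = f(t_n, u_n); k2 = f(t_n + h/2, u_n + (h/2)·k1); k3 = f(t_n + h/2, u_n + (h/2)·k2); k4 = f(t_n + h, u_n + h·k3); u_{n+1} = u_n + (h/6)·(k1 + 2k2 + 2k3 + k4).
t=0.000000, u=-2.110000:
  k1 = f(0.000000, -2.110000) = 0.000000
  k2 = f(0.075000, -2.110000) = 0.208890
  k3 = f(0.075000, -2.094333) = 0.207339
  k4 = f(0.150000, -2.078899) = 0.411622
  u ← -2.110000 + (0.15/6)·(k1 + 2k2 + 2k3 + k4) = -2.078898
u(0.15) ≈ -2.0789

-2.0789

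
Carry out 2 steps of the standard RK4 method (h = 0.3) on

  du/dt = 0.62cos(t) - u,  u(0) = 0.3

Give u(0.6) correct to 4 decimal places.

0.4254

RK4: k1 = f(t_n, u_n); k2 = f(t_n + h/2, u_n + (h/2)·k1); k3 = f(t_n + h/2, u_n + (h/2)·k2); k4 = f(t_n + h, u_n + h·k3); u_{n+1} = u_n + (h/6)·(k1 + 2k2 + 2k3 + k4).
t=0.000000, u=0.300000:
  k1 = f(0.000000, 0.300000) = 0.320000
  k2 = f(0.150000, 0.348000) = 0.265038
  k3 = f(0.150000, 0.339756) = 0.273282
  k4 = f(0.300000, 0.381985) = 0.210324
  u ← 0.300000 + (0.3/6)·(k1 + 2k2 + 2k3 + k4) = 0.380348
t=0.300000, u=0.380348:
  k1 = f(0.300000, 0.380348) = 0.211960
  k2 = f(0.450000, 0.412142) = 0.146135
  k3 = f(0.450000, 0.402268) = 0.156009
  k4 = f(0.600000, 0.427151) = 0.084557
  u ← 0.380348 + (0.3/6)·(k1 + 2k2 + 2k3 + k4) = 0.425388
u(0.6) ≈ 0.4254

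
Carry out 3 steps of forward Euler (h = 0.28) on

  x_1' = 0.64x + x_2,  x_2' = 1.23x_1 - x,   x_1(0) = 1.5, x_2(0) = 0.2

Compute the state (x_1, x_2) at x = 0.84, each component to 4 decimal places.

Euler on (x_1,x_2): x_1_{n+1} = x_1_n + h·x_1', x_2_{n+1} = x_2_n + h·x_2'.
0.000000: (1.500000, 0.200000); f=(0.200000, 1.845000) → (1.556000, 0.716600)
0.280000: (1.556000, 0.716600); f=(0.895800, 1.633880) → (1.806824, 1.174086)
0.560000: (1.806824, 1.174086); f=(1.532486, 1.662394) → (2.235920, 1.639557)
(x_1(0.84), x_2(0.84)) ≈ (2.2359, 1.6396)

2.2359, 1.6396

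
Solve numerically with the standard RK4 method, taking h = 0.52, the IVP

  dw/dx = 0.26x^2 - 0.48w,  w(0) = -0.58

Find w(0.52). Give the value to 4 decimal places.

RK4: k1 = f(x_n, w_n); k2 = f(x_n + h/2, w_n + (h/2)·k1); k3 = f(x_n + h/2, w_n + (h/2)·k2); k4 = f(x_n + h, w_n + h·k3); w_{n+1} = w_n + (h/6)·(k1 + 2k2 + 2k3 + k4).
x=0.000000, w=-0.580000:
  k1 = f(0.000000, -0.580000) = 0.278400
  k2 = f(0.260000, -0.507616) = 0.261232
  k3 = f(0.260000, -0.512080) = 0.263374
  k4 = f(0.520000, -0.443045) = 0.282966
  w ← -0.580000 + (0.52/6)·(k1 + 2k2 + 2k3 + k4) = -0.440417
w(0.52) ≈ -0.4404

-0.4404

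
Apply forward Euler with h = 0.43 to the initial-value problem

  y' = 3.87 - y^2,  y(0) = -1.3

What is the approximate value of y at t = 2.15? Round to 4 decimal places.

Euler: y_{n+1} = y_n + h·f(t_n, y_n).
t=0.000000, y=-1.300000: f=2.180000 → y ← -1.300000 + 0.43·2.180000 = -0.362600
t=0.430000, y=-0.362600: f=3.738521 → y ← -0.362600 + 0.43·3.738521 = 1.244964
t=0.860000, y=1.244964: f=2.320064 → y ← 1.244964 + 0.43·2.320064 = 2.242592
t=1.290000, y=2.242592: f=-1.159218 → y ← 2.242592 + 0.43·(-1.159218) = 1.744128
t=1.720000, y=1.744128: f=0.828017 → y ← 1.744128 + 0.43·0.828017 = 2.100175
y(2.15) ≈ 2.1002

2.1002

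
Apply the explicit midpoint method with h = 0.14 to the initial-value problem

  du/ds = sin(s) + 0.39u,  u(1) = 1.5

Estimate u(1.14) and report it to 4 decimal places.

1.7102

Midpoint: k1 = f(s_n, u_n); k2 = f(s_n + h/2, u_n + (h/2)·k1); u_{n+1} = u_n + h·k2.
s=1.000000, u=1.500000:
  k1 = f(1.000000, 1.500000) = 1.426471
  k2 = f(1.070000, 1.599853) = 1.501143
  u ← 1.500000 + 0.14·1.501143 = 1.710160
u(1.14) ≈ 1.7102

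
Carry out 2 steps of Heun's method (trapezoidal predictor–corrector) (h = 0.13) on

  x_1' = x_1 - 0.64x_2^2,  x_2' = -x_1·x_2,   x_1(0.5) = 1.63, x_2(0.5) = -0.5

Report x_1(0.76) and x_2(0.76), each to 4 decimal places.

Heun on (x_1,x_2): k1 = f(s_n, state_n); k2 = f(s_n + h, state_n + h·k1); state_{n+1} = state_n + (h/2)·(k1 + k2).
0.500000: (1.630000, -0.500000)
  k1 = (1.470000, 0.815000)
  predictor → (1.821100, -0.394050)
  k2 = (1.721724, 0.717604)
  → (1.837462, -0.400381)
0.630000: (1.837462, -0.400381)
  k1 = (1.734867, 0.735684)
  predictor → (2.062995, -0.304742)
  k2 = (2.003560, 0.628681)
  → (2.080460, -0.311697)
(x_1(0.76), x_2(0.76)) ≈ (2.0805, -0.3117)

2.0805, -0.3117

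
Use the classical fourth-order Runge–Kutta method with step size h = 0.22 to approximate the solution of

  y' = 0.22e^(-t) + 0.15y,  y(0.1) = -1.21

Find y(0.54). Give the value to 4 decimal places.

-1.2191

RK4: k1 = f(t_n, y_n); k2 = f(t_n + h/2, y_n + (h/2)·k1); k3 = f(t_n + h/2, y_n + (h/2)·k2); k4 = f(t_n + h, y_n + h·k3); y_{n+1} = y_n + (h/6)·(k1 + 2k2 + 2k3 + k4).
t=0.100000, y=-1.210000:
  k1 = f(0.100000, -1.210000) = 0.017564
  k2 = f(0.210000, -1.208068) = -0.002882
  k3 = f(0.210000, -1.210317) = -0.003219
  k4 = f(0.320000, -1.210708) = -0.021853
  y ← -1.210000 + (0.22/6)·(k1 + 2k2 + 2k3 + k4) = -1.210605
t=0.320000, y=-1.210605:
  k1 = f(0.320000, -1.210605) = -0.021838
  k2 = f(0.430000, -1.213007) = -0.038839
  k3 = f(0.430000, -1.214877) = -0.039120
  k4 = f(0.540000, -1.219211) = -0.054677
  y ← -1.210605 + (0.22/6)·(k1 + 2k2 + 2k3 + k4) = -1.219127
y(0.54) ≈ -1.2191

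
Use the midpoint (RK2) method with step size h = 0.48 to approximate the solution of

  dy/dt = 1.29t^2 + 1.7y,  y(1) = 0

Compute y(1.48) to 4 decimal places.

Midpoint: k1 = f(t_n, y_n); k2 = f(t_n + h/2, y_n + (h/2)·k1); y_{n+1} = y_n + h·k2.
t=1.000000, y=0.000000:
  k1 = f(1.000000, 0.000000) = 1.290000
  k2 = f(1.240000, 0.309600) = 2.509824
  y ← 0.000000 + 0.48·2.509824 = 1.204716
y(1.48) ≈ 1.2047

1.2047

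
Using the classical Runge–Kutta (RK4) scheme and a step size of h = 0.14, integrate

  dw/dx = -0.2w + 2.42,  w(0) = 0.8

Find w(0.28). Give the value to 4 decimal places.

RK4: k1 = f(x_n, w_n); k2 = f(x_n + h/2, w_n + (h/2)·k1); k3 = f(x_n + h/2, w_n + (h/2)·k2); k4 = f(x_n + h, w_n + h·k3); w_{n+1} = w_n + (h/6)·(k1 + 2k2 + 2k3 + k4).
x=0.000000, w=0.800000:
  k1 = f(0.000000, 0.800000) = 2.260000
  k2 = f(0.070000, 0.958200) = 2.228360
  k3 = f(0.070000, 0.955985) = 2.228803
  k4 = f(0.140000, 1.112032) = 2.197594
  w ← 0.800000 + (0.14/6)·(k1 + 2k2 + 2k3 + k4) = 1.112011
x=0.140000, w=1.112011:
  k1 = f(0.140000, 1.112011) = 2.197598
  k2 = f(0.210000, 1.265843) = 2.166831
  k3 = f(0.210000, 1.263690) = 2.167262
  k4 = f(0.280000, 1.415428) = 2.136914
  w ← 1.112011 + (0.14/6)·(k1 + 2k2 + 2k3 + k4) = 1.415408
w(0.28) ≈ 1.4154

1.4154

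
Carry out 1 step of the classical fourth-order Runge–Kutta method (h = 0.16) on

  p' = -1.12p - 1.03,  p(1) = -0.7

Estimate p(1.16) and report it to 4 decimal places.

RK4: k1 = f(x_n, p_n); k2 = f(x_n + h/2, p_n + (h/2)·k1); k3 = f(x_n + h/2, p_n + (h/2)·k2); k4 = f(x_n + h, p_n + h·k3); p_{n+1} = p_n + (h/6)·(k1 + 2k2 + 2k3 + k4).
x=1.000000, p=-0.700000:
  k1 = f(1.000000, -0.700000) = -0.246000
  k2 = f(1.080000, -0.719680) = -0.223958
  k3 = f(1.080000, -0.717917) = -0.225933
  k4 = f(1.160000, -0.736149) = -0.205513
  p ← -0.700000 + (0.16/6)·(k1 + 2k2 + 2k3 + k4) = -0.736035
p(1.16) ≈ -0.7360

-0.7360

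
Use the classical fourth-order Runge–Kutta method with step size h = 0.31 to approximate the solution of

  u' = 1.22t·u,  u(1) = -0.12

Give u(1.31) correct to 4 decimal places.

RK4: k1 = f(t_n, u_n); k2 = f(t_n + h/2, u_n + (h/2)·k1); k3 = f(t_n + h/2, u_n + (h/2)·k2); k4 = f(t_n + h, u_n + h·k3); u_{n+1} = u_n + (h/6)·(k1 + 2k2 + 2k3 + k4).
t=1.000000, u=-0.120000:
  k1 = f(1.000000, -0.120000) = -0.146400
  k2 = f(1.155000, -0.142692) = -0.201067
  k3 = f(1.155000, -0.151165) = -0.213007
  k4 = f(1.310000, -0.186032) = -0.297317
  u ← -0.120000 + (0.31/6)·(k1 + 2k2 + 2k3 + k4) = -0.185713
u(1.31) ≈ -0.1857

-0.1857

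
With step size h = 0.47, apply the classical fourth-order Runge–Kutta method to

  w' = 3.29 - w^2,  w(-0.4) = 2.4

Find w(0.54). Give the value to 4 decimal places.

1.8525

RK4: k1 = f(x_n, w_n); k2 = f(x_n + h/2, w_n + (h/2)·k1); k3 = f(x_n + h/2, w_n + (h/2)·k2); k4 = f(x_n + h, w_n + h·k3); w_{n+1} = w_n + (h/6)·(k1 + 2k2 + 2k3 + k4).
x=-0.400000, w=2.400000:
  k1 = f(-0.400000, 2.400000) = -2.470000
  k2 = f(-0.165000, 1.819550) = -0.020762
  k3 = f(-0.165000, 2.395121) = -2.446604
  k4 = f(0.070000, 1.250096) = 1.727260
  w ← 2.400000 + (0.47/6)·(k1 + 2k2 + 2k3 + k4) = 1.955265
x=0.070000, w=1.955265:
  k1 = f(0.070000, 1.955265) = -0.533060
  k2 = f(0.305000, 1.829996) = -0.058884
  k3 = f(0.305000, 1.941427) = -0.479139
  k4 = f(0.540000, 1.730070) = 0.296859
  w ← 1.955265 + (0.47/6)·(k1 + 2k2 + 2k3 + k4) = 1.852472
w(0.54) ≈ 1.8525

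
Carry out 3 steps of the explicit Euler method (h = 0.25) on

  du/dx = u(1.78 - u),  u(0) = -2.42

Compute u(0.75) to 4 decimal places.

-63.6154

Euler: u_{n+1} = u_n + h·f(x_n, u_n).
x=0.000000, u=-2.420000: f=-10.164000 → u ← -2.420000 + 0.25·(-10.164000) = -4.961000
x=0.250000, u=-4.961000: f=-33.442101 → u ← -4.961000 + 0.25·(-33.442101) = -13.321525
x=0.500000, u=-13.321525: f=-201.175350 → u ← -13.321525 + 0.25·(-201.175350) = -63.615363
u(0.75) ≈ -63.6154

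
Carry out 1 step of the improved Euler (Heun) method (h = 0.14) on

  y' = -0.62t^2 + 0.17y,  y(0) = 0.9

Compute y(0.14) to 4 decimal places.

Heun: k1 = f(t_n, y_n); k2 = f(t_n + h, y_n + h·k1); y_{n+1} = y_n + (h/2)·(k1 + k2).
t=0.000000, y=0.900000:
  k1 = f(0.000000, 0.900000) = 0.153000
  k2 = f(0.140000, 0.921420) = 0.144489
  y ← 0.900000 + (0.14/2)·(0.153000 + 0.144489) = 0.920824
y(0.14) ≈ 0.9208

0.9208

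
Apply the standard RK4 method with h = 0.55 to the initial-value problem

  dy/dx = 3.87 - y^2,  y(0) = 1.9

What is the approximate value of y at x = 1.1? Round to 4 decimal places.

1.9563

RK4: k1 = f(x_n, y_n); k2 = f(x_n + h/2, y_n + (h/2)·k1); k3 = f(x_n + h/2, y_n + (h/2)·k2); k4 = f(x_n + h, y_n + h·k3); y_{n+1} = y_n + (h/6)·(k1 + 2k2 + 2k3 + k4).
x=0.000000, y=1.900000:
  k1 = f(0.000000, 1.900000) = 0.260000
  k2 = f(0.275000, 1.971500) = -0.016812
  k3 = f(0.275000, 1.895377) = 0.277547
  k4 = f(0.550000, 2.052651) = -0.343376
  y ← 1.900000 + (0.55/6)·(k1 + 2k2 + 2k3 + k4) = 1.940159
x=0.550000, y=1.940159:
  k1 = f(0.550000, 1.940159) = 0.105785
  k2 = f(0.825000, 1.969249) = -0.007943
  k3 = f(0.825000, 1.937974) = 0.114256
  k4 = f(1.100000, 2.002999) = -0.142006
  y ← 1.940159 + (0.55/6)·(k1 + 2k2 + 2k3 + k4) = 1.956329
y(1.1) ≈ 1.9563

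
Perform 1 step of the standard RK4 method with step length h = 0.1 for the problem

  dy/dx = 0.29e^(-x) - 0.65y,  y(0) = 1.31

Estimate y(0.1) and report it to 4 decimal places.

1.2543

RK4: k1 = f(x_n, y_n); k2 = f(x_n + h/2, y_n + (h/2)·k1); k3 = f(x_n + h/2, y_n + (h/2)·k2); k4 = f(x_n + h, y_n + h·k3); y_{n+1} = y_n + (h/6)·(k1 + 2k2 + 2k3 + k4).
x=0.000000, y=1.310000:
  k1 = f(0.000000, 1.310000) = -0.561500
  k2 = f(0.050000, 1.281925) = -0.557395
  k3 = f(0.050000, 1.282130) = -0.557528
  k4 = f(0.100000, 1.254247) = -0.552858
  y ← 1.310000 + (0.1/6)·(k1 + 2k2 + 2k3 + k4) = 1.254263
y(0.1) ≈ 1.2543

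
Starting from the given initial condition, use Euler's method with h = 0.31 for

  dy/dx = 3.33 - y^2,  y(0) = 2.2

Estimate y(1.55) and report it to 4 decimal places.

1.8248

Euler: y_{n+1} = y_n + h·f(x_n, y_n).
x=0.000000, y=2.200000: f=-1.510000 → y ← 2.200000 + 0.31·(-1.510000) = 1.731900
x=0.310000, y=1.731900: f=0.330522 → y ← 1.731900 + 0.31·0.330522 = 1.834362
x=0.620000, y=1.834362: f=-0.034884 → y ← 1.834362 + 0.31·(-0.034884) = 1.823548
x=0.930000, y=1.823548: f=0.004673 → y ← 1.823548 + 0.31·0.004673 = 1.824997
x=1.240000, y=1.824997: f=-0.000612 → y ← 1.824997 + 0.31·(-0.000612) = 1.824807
y(1.55) ≈ 1.8248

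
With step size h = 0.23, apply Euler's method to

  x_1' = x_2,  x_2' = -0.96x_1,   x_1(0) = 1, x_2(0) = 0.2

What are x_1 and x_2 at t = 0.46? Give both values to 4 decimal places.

1.0412, -0.2518

Euler on (x_1,x_2): x_1_{n+1} = x_1_n + h·x_1', x_2_{n+1} = x_2_n + h·x_2'.
0.000000: (1.000000, 0.200000); f=(0.200000, -0.960000) → (1.046000, -0.020800)
0.230000: (1.046000, -0.020800); f=(-0.020800, -1.004160) → (1.041216, -0.251757)
(x_1(0.46), x_2(0.46)) ≈ (1.0412, -0.2518)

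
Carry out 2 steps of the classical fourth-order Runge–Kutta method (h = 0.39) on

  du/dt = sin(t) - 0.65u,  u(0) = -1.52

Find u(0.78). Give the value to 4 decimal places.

-0.6705

RK4: k1 = f(t_n, u_n); k2 = f(t_n + h/2, u_n + (h/2)·k1); k3 = f(t_n + h/2, u_n + (h/2)·k2); k4 = f(t_n + h, u_n + h·k3); u_{n+1} = u_n + (h/6)·(k1 + 2k2 + 2k3 + k4).
t=0.000000, u=-1.520000:
  k1 = f(0.000000, -1.520000) = 0.988000
  k2 = f(0.195000, -1.327340) = 1.056538
  k3 = f(0.195000, -1.313975) = 1.047850
  k4 = f(0.390000, -1.111338) = 1.102558
  u ← -1.520000 + (0.39/6)·(k1 + 2k2 + 2k3 + k4) = -1.110543
t=0.390000, u=-1.110543:
  k1 = f(0.390000, -1.110543) = 1.102042
  k2 = f(0.585000, -0.895645) = 1.134369
  k3 = f(0.585000, -0.889341) = 1.130271
  k4 = f(0.780000, -0.669737) = 1.138609
  u ← -1.110543 + (0.39/6)·(k1 + 2k2 + 2k3 + k4) = -0.670498
u(0.78) ≈ -0.6705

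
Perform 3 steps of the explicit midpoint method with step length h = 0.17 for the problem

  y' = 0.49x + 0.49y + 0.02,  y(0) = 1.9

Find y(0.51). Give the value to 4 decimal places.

Midpoint: k1 = f(x_n, y_n); k2 = f(x_n + h/2, y_n + (h/2)·k1); y_{n+1} = y_n + h·k2.
x=0.000000, y=1.900000:
  k1 = f(0.000000, 1.900000) = 0.951000
  k2 = f(0.085000, 1.980835) = 1.032259
  y ← 1.900000 + 0.17·1.032259 = 2.075484
x=0.170000, y=2.075484:
  k1 = f(0.170000, 2.075484) = 1.120287
  k2 = f(0.255000, 2.170708) = 1.208597
  y ← 2.075484 + 0.17·1.208597 = 2.280946
x=0.340000, y=2.280946:
  k1 = f(0.340000, 2.280946) = 1.304263
  k2 = f(0.425000, 2.391808) = 1.400236
  y ← 2.280946 + 0.17·1.400236 = 2.518986
y(0.51) ≈ 2.5190

2.5190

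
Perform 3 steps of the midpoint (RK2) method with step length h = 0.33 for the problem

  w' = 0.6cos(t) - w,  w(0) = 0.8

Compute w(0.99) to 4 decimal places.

0.6019

Midpoint: k1 = f(t_n, w_n); k2 = f(t_n + h/2, w_n + (h/2)·k1); w_{n+1} = w_n + h·k2.
t=0.000000, w=0.800000:
  k1 = f(0.000000, 0.800000) = -0.200000
  k2 = f(0.165000, 0.767000) = -0.175149
  w ← 0.800000 + 0.33·(-0.175149) = 0.742201
t=0.330000, w=0.742201:
  k1 = f(0.330000, 0.742201) = -0.174575
  k2 = f(0.495000, 0.713396) = -0.185415
  w ← 0.742201 + 0.33·(-0.185415) = 0.681014
t=0.660000, w=0.681014:
  k1 = f(0.660000, 0.681014) = -0.207019
  k2 = f(0.825000, 0.646856) = -0.239722
  w ← 0.681014 + 0.33·(-0.239722) = 0.601906
w(0.99) ≈ 0.6019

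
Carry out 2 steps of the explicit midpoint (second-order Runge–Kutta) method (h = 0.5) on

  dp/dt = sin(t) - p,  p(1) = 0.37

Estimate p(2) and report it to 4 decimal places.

Midpoint: k1 = f(t_n, p_n); k2 = f(t_n + h/2, p_n + (h/2)·k1); p_{n+1} = p_n + h·k2.
t=1.000000, p=0.370000:
  k1 = f(1.000000, 0.370000) = 0.471471
  k2 = f(1.250000, 0.487868) = 0.461117
  p ← 0.370000 + 0.5·0.461117 = 0.600558
t=1.500000, p=0.600558:
  k1 = f(1.500000, 0.600558) = 0.396937
  k2 = f(1.750000, 0.699793) = 0.284193
  p ← 0.600558 + 0.5·0.284193 = 0.742655
p(2) ≈ 0.7427

0.7427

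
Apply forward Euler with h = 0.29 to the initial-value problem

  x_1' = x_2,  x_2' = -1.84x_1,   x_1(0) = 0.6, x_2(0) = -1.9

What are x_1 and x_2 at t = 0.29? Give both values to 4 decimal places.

0.0490, -2.2202

Euler on (x_1,x_2): x_1_{n+1} = x_1_n + h·x_1', x_2_{n+1} = x_2_n + h·x_2'.
0.000000: (0.600000, -1.900000); f=(-1.900000, -1.104000) → (0.049000, -2.220160)
(x_1(0.29), x_2(0.29)) ≈ (0.0490, -2.2202)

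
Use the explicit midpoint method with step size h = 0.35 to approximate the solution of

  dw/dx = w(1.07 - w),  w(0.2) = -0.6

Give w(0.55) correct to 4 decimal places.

-1.1008

Midpoint: k1 = f(x_n, w_n); k2 = f(x_n + h/2, w_n + (h/2)·k1); w_{n+1} = w_n + h·k2.
x=0.200000, w=-0.600000:
  k1 = f(0.200000, -0.600000) = -1.002000
  k2 = f(0.375000, -0.775350) = -1.430792
  w ← -0.600000 + 0.35·(-1.430792) = -1.100777
w(0.55) ≈ -1.1008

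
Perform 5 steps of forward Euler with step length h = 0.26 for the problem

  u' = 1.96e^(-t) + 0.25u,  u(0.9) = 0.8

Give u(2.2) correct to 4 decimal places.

1.8697

Euler: u_{n+1} = u_n + h·f(t_n, u_n).
t=0.900000, u=0.800000: f=0.996877 → u ← 0.800000 + 0.26·0.996877 = 1.059188
t=1.160000, u=1.059188: f=0.879230 → u ← 1.059188 + 0.26·0.879230 = 1.287788
t=1.420000, u=1.287788: f=0.795706 → u ← 1.287788 + 0.26·0.795706 = 1.494671
t=1.680000, u=1.494671: f=0.738961 → u ← 1.494671 + 0.26·0.738961 = 1.686801
t=1.940000, u=1.686801: f=0.703360 → u ← 1.686801 + 0.26·0.703360 = 1.869675
u(2.2) ≈ 1.8697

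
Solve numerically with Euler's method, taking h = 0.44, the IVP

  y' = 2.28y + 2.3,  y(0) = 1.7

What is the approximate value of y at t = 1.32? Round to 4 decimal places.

20.7656

Euler: y_{n+1} = y_n + h·f(t_n, y_n).
t=0.000000, y=1.700000: f=6.176000 → y ← 1.700000 + 0.44·6.176000 = 4.417440
t=0.440000, y=4.417440: f=12.371763 → y ← 4.417440 + 0.44·12.371763 = 9.861016
t=0.880000, y=9.861016: f=24.783116 → y ← 9.861016 + 0.44·24.783116 = 20.765587
y(1.32) ≈ 20.7656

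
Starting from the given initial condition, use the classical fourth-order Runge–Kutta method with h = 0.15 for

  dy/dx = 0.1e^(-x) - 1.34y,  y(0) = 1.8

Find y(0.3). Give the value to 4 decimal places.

1.2253

RK4: k1 = f(x_n, y_n); k2 = f(x_n + h/2, y_n + (h/2)·k1); k3 = f(x_n + h/2, y_n + (h/2)·k2); k4 = f(x_n + h, y_n + h·k3); y_{n+1} = y_n + (h/6)·(k1 + 2k2 + 2k3 + k4).
x=0.000000, y=1.800000:
  k1 = f(0.000000, 1.800000) = -2.312000
  k2 = f(0.075000, 1.626600) = -2.086870
  k3 = f(0.075000, 1.643485) = -2.109495
  k4 = f(0.150000, 1.483576) = -1.901921
  y ← 1.800000 + (0.15/6)·(k1 + 2k2 + 2k3 + k4) = 1.484834
x=0.150000, y=1.484834:
  k1 = f(0.150000, 1.484834) = -1.903606
  k2 = f(0.225000, 1.342063) = -1.718513
  k3 = f(0.225000, 1.355945) = -1.737115
  k4 = f(0.300000, 1.224266) = -1.566435
  y ← 1.484834 + (0.15/6)·(k1 + 2k2 + 2k3 + k4) = 1.225301
y(0.3) ≈ 1.2253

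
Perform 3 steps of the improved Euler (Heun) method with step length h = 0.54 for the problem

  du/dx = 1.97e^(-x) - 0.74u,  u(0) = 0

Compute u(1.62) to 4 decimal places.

0.7544

Heun: k1 = f(x_n, u_n); k2 = f(x_n + h, u_n + h·k1); u_{n+1} = u_n + (h/2)·(k1 + k2).
x=0.000000, u=0.000000:
  k1 = f(0.000000, 0.000000) = 1.970000
  k2 = f(0.540000, 1.063800) = 0.360802
  u ← 0.000000 + (0.54/2)·(1.970000 + 0.360802) = 0.629317
x=0.540000, u=0.629317:
  k1 = f(0.540000, 0.629317) = 0.682320
  k2 = f(1.080000, 0.997769) = -0.069346
  u ← 0.629317 + (0.54/2)·(0.682320 + (-0.069346)) = 0.794819
x=1.080000, u=0.794819:
  k1 = f(1.080000, 0.794819) = 0.080837
  k2 = f(1.620000, 0.838471) = -0.230608
  u ← 0.794819 + (0.54/2)·(0.080837 + (-0.230608)) = 0.754381
u(1.62) ≈ 0.7544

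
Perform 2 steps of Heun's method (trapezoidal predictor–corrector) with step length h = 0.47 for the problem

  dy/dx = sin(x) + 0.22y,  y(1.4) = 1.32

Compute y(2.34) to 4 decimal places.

2.5716

Heun: k1 = f(x_n, y_n); k2 = f(x_n + h, y_n + h·k1); y_{n+1} = y_n + (h/2)·(k1 + k2).
x=1.400000, y=1.320000:
  k1 = f(1.400000, 1.320000) = 1.275850
  k2 = f(1.870000, 1.919649) = 1.377894
  y ← 1.320000 + (0.47/2)·(1.275850 + 1.377894) = 1.943630
x=1.870000, y=1.943630:
  k1 = f(1.870000, 1.943630) = 1.383170
  k2 = f(2.340000, 2.593720) = 1.289083
  y ← 1.943630 + (0.47/2)·(1.383170 + 1.289083) = 2.571609
y(2.34) ≈ 2.5716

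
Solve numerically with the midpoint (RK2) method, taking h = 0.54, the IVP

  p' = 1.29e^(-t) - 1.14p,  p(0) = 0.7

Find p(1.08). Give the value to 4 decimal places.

0.5976

Midpoint: k1 = f(t_n, p_n); k2 = f(t_n + h/2, p_n + (h/2)·k1); p_{n+1} = p_n + h·k2.
t=0.000000, p=0.700000:
  k1 = f(0.000000, 0.700000) = 0.492000
  k2 = f(0.270000, 0.832840) = 0.035322
  p ← 0.700000 + 0.54·0.035322 = 0.719074
t=0.540000, p=0.719074:
  k1 = f(0.540000, 0.719074) = -0.067999
  k2 = f(0.810000, 0.700714) = -0.224947
  p ← 0.719074 + 0.54·(-0.224947) = 0.597602
p(1.08) ≈ 0.5976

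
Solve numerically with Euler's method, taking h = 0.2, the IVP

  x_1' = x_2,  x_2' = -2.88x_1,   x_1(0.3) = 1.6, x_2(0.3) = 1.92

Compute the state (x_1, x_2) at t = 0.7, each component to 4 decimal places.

2.1837, -0.1444

Euler on (x_1,x_2): x_1_{n+1} = x_1_n + h·x_1', x_2_{n+1} = x_2_n + h·x_2'.
0.300000: (1.600000, 1.920000); f=(1.920000, -4.608000) → (1.984000, 0.998400)
0.500000: (1.984000, 0.998400); f=(0.998400, -5.713920) → (2.183680, -0.144384)
(x_1(0.7), x_2(0.7)) ≈ (2.1837, -0.1444)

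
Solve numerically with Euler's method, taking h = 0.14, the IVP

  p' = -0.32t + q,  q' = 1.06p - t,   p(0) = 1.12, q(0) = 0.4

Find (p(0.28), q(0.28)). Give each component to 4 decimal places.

1.2490, 0.7211

Euler on (p,q): p_{n+1} = p_n + h·p', q_{n+1} = q_n + h·q'.
0.000000: (1.120000, 0.400000); f=(0.400000, 1.187200) → (1.176000, 0.566208)
0.140000: (1.176000, 0.566208); f=(0.521408, 1.106560) → (1.248997, 0.721126)
(p(0.28), q(0.28)) ≈ (1.2490, 0.7211)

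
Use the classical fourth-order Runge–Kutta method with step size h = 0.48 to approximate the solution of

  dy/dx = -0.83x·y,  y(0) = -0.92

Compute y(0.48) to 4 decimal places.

RK4: k1 = f(x_n, y_n); k2 = f(x_n + h/2, y_n + (h/2)·k1); k3 = f(x_n + h/2, y_n + (h/2)·k2); k4 = f(x_n + h, y_n + h·k3); y_{n+1} = y_n + (h/6)·(k1 + 2k2 + 2k3 + k4).
x=0.000000, y=-0.920000:
  k1 = f(0.000000, -0.920000) = 0.000000
  k2 = f(0.240000, -0.920000) = 0.183264
  k3 = f(0.240000, -0.876017) = 0.174503
  k4 = f(0.480000, -0.836239) = 0.333158
  y ← -0.920000 + (0.48/6)·(k1 + 2k2 + 2k3 + k4) = -0.836105
y(0.48) ≈ -0.8361

-0.8361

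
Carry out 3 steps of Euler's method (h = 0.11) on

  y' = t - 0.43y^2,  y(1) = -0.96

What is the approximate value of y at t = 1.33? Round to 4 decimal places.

Euler: y_{n+1} = y_n + h·f(t_n, y_n).
t=1.000000, y=-0.960000: f=0.603712 → y ← -0.960000 + 0.11·0.603712 = -0.893592
t=1.110000, y=-0.893592: f=0.766642 → y ← -0.893592 + 0.11·0.766642 = -0.809261
t=1.220000, y=-0.809261: f=0.938392 → y ← -0.809261 + 0.11·0.938392 = -0.706038
y(1.33) ≈ -0.7060

-0.7060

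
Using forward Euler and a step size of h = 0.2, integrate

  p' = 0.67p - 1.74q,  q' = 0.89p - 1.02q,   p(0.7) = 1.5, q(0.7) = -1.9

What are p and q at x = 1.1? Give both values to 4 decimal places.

Euler on (p,q): p_{n+1} = p_n + h·p', q_{n+1} = q_n + h·q'.
0.700000: (1.500000, -1.900000); f=(4.311000, 3.273000) → (2.362200, -1.245400)
0.900000: (2.362200, -1.245400); f=(3.749670, 3.372666) → (3.112134, -0.570867)
(p(1.1), q(1.1)) ≈ (3.1121, -0.5709)

3.1121, -0.5709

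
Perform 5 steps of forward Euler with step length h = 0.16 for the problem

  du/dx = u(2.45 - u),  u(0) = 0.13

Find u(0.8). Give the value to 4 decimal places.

0.5821

Euler: u_{n+1} = u_n + h·f(x_n, u_n).
x=0.000000, u=0.130000: f=0.301600 → u ← 0.130000 + 0.16·0.301600 = 0.178256
x=0.160000, u=0.178256: f=0.404952 → u ← 0.178256 + 0.16·0.404952 = 0.243048
x=0.320000, u=0.243048: f=0.536396 → u ← 0.243048 + 0.16·0.536396 = 0.328872
x=0.480000, u=0.328872: f=0.697579 → u ← 0.328872 + 0.16·0.697579 = 0.440484
x=0.640000, u=0.440484: f=0.885160 → u ← 0.440484 + 0.16·0.885160 = 0.582110
u(0.8) ≈ 0.5821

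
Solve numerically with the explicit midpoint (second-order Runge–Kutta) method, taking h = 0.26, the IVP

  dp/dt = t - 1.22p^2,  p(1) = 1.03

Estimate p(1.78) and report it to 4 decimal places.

1.1126

Midpoint: k1 = f(t_n, p_n); k2 = f(t_n + h/2, p_n + (h/2)·k1); p_{n+1} = p_n + h·k2.
t=1.000000, p=1.030000:
  k1 = f(1.000000, 1.030000) = -0.294298
  k2 = f(1.130000, 0.991741) = -0.069932
  p ← 1.030000 + 0.26·(-0.069932) = 1.011818
t=1.260000, p=1.011818:
  k1 = f(1.260000, 1.011818) = 0.010994
  k2 = f(1.390000, 1.013247) = 0.137463
  p ← 1.011818 + 0.26·0.137463 = 1.047558
t=1.520000, p=1.047558:
  k1 = f(1.520000, 1.047558) = 0.181199
  k2 = f(1.650000, 1.071114) = 0.250312
  p ← 1.047558 + 0.26·0.250312 = 1.112639
p(1.78) ≈ 1.1126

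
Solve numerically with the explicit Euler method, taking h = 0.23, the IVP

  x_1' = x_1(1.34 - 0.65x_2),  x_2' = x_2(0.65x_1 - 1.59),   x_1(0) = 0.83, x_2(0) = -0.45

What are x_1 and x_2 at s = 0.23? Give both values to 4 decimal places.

Euler on (x_1,x_2): x_1_{n+1} = x_1_n + h·x_1', x_2_{n+1} = x_2_n + h·x_2'.
0.000000: (0.830000, -0.450000); f=(1.354975, 0.472725) → (1.141644, -0.341273)
(x_1(0.23), x_2(0.23)) ≈ (1.1416, -0.3413)

1.1416, -0.3413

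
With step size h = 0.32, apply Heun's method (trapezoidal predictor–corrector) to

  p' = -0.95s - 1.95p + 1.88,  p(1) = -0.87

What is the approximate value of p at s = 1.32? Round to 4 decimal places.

Heun: k1 = f(s_n, p_n); k2 = f(s_n + h, p_n + h·k1); p_{n+1} = p_n + (h/2)·(k1 + k2).
s=1.000000, p=-0.870000:
  k1 = f(1.000000, -0.870000) = 2.626500
  k2 = f(1.320000, -0.029520) = 0.683564
  p ← -0.870000 + (0.32/2)·(2.626500 + 0.683564) = -0.340390
p(1.32) ≈ -0.3404

-0.3404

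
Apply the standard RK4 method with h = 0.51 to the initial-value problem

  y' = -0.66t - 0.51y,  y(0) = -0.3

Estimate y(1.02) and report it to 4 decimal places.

-0.4692

RK4: k1 = f(t_n, y_n); k2 = f(t_n + h/2, y_n + (h/2)·k1); k3 = f(t_n + h/2, y_n + (h/2)·k2); k4 = f(t_n + h, y_n + h·k3); y_{n+1} = y_n + (h/6)·(k1 + 2k2 + 2k3 + k4).
t=0.000000, y=-0.300000:
  k1 = f(0.000000, -0.300000) = 0.153000
  k2 = f(0.255000, -0.260985) = -0.035198
  k3 = f(0.255000, -0.308975) = -0.010723
  k4 = f(0.510000, -0.305468) = -0.180811
  y ← -0.300000 + (0.51/6)·(k1 + 2k2 + 2k3 + k4) = -0.310170
t=0.510000, y=-0.310170:
  k1 = f(0.510000, -0.310170) = -0.178413
  k2 = f(0.765000, -0.355666) = -0.323510
  k3 = f(0.765000, -0.392666) = -0.304641
  k4 = f(1.020000, -0.465537) = -0.435776
  y ← -0.310170 + (0.51/6)·(k1 + 2k2 + 2k3 + k4) = -0.469162
y(1.02) ≈ -0.4692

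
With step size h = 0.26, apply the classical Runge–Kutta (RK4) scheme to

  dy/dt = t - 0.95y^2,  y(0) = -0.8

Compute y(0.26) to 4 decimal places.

-0.9574

RK4: k1 = f(t_n, y_n); k2 = f(t_n + h/2, y_n + (h/2)·k1); k3 = f(t_n + h/2, y_n + (h/2)·k2); k4 = f(t_n + h, y_n + h·k3); y_{n+1} = y_n + (h/6)·(k1 + 2k2 + 2k3 + k4).
t=0.000000, y=-0.800000:
  k1 = f(0.000000, -0.800000) = -0.608000
  k2 = f(0.130000, -0.879040) = -0.604076
  k3 = f(0.130000, -0.878530) = -0.603224
  k4 = f(0.260000, -0.956838) = -0.609762
  y ← -0.800000 + (0.26/6)·(k1 + 2k2 + 2k3 + k4) = -0.957402
y(0.26) ≈ -0.9574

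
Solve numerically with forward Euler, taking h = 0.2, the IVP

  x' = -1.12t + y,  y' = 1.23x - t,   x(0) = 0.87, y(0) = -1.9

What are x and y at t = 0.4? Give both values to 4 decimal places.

Euler on (x,y): x_{n+1} = x_n + h·x', y_{n+1} = y_n + h·y'.
0.000000: (0.870000, -1.900000); f=(-1.900000, 1.070100) → (0.490000, -1.685980)
0.200000: (0.490000, -1.685980); f=(-1.909980, 0.402700) → (0.108004, -1.605440)
(x(0.4), y(0.4)) ≈ (0.1080, -1.6054)

0.1080, -1.6054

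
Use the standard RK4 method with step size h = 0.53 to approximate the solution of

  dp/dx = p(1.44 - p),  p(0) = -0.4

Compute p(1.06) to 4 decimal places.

RK4: k1 = f(x_n, p_n); k2 = f(x_n + h/2, p_n + (h/2)·k1); k3 = f(x_n + h/2, p_n + (h/2)·k2); k4 = f(x_n + h, p_n + h·k3); p_{n+1} = p_n + (h/6)·(k1 + 2k2 + 2k3 + k4).
x=0.000000, p=-0.400000:
  k1 = f(0.000000, -0.400000) = -0.736000
  k2 = f(0.265000, -0.595040) = -1.210930
  k3 = f(0.265000, -0.720897) = -1.557783
  k4 = f(0.530000, -1.225625) = -3.267056
  p ← -0.400000 + (0.53/6)·(k1 + 2k2 + 2k3 + k4) = -1.242743
x=0.530000, p=-1.242743:
  k1 = f(0.530000, -1.242743) = -3.333958
  k2 = f(0.795000, -2.126242) = -7.582691
  k3 = f(0.795000, -3.252156) = -15.259621
  k4 = f(1.060000, -9.330342) = -100.490964
  p ← -1.242743 + (0.53/6)·(k1 + 2k2 + 2k3 + k4) = -14.449419
p(1.06) ≈ -14.4494

-14.4494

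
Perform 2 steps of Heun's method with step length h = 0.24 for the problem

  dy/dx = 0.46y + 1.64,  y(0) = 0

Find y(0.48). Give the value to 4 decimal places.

0.8790

Heun: k1 = f(x_n, y_n); k2 = f(x_n + h, y_n + h·k1); y_{n+1} = y_n + (h/2)·(k1 + k2).
x=0.000000, y=0.000000:
  k1 = f(0.000000, 0.000000) = 1.640000
  k2 = f(0.240000, 0.393600) = 1.821056
  y ← 0.000000 + (0.24/2)·(1.640000 + 1.821056) = 0.415327
x=0.240000, y=0.415327:
  k1 = f(0.240000, 0.415327) = 1.831050
  k2 = f(0.480000, 0.854779) = 2.033198
  y ← 0.415327 + (0.24/2)·(1.831050 + 2.033198) = 0.879037
y(0.48) ≈ 0.8790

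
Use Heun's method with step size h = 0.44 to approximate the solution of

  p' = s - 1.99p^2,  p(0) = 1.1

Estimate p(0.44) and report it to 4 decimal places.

0.6663

Heun: k1 = f(s_n, p_n); k2 = f(s_n + h, p_n + h·k1); p_{n+1} = p_n + (h/2)·(k1 + k2).
s=0.000000, p=1.100000:
  k1 = f(0.000000, 1.100000) = -2.407900
  k2 = f(0.440000, 0.040524) = 0.436732
  p ← 1.100000 + (0.44/2)·(-2.407900 + 0.436732) = 0.666343
p(0.44) ≈ 0.6663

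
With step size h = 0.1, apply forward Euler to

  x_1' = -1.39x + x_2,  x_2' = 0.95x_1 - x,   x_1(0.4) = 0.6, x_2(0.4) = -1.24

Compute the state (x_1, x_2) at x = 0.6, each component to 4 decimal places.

Euler on (x_1,x_2): x_1_{n+1} = x_1_n + h·x_1', x_2_{n+1} = x_2_n + h·x_2'.
0.400000: (0.600000, -1.240000); f=(-1.796000, 0.170000) → (0.420400, -1.223000)
0.500000: (0.420400, -1.223000); f=(-1.918000, -0.100620) → (0.228600, -1.233062)
(x_1(0.6), x_2(0.6)) ≈ (0.2286, -1.2331)

0.2286, -1.2331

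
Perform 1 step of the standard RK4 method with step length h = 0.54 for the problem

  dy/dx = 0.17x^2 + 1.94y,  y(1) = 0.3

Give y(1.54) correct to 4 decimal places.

1.0958

RK4: k1 = f(x_n, y_n); k2 = f(x_n + h/2, y_n + (h/2)·k1); k3 = f(x_n + h/2, y_n + (h/2)·k2); k4 = f(x_n + h, y_n + h·k3); y_{n+1} = y_n + (h/6)·(k1 + 2k2 + 2k3 + k4).
x=1.000000, y=0.300000:
  k1 = f(1.000000, 0.300000) = 0.752000
  k2 = f(1.270000, 0.503040) = 1.250091
  k3 = f(1.270000, 0.637524) = 1.510990
  k4 = f(1.540000, 1.115935) = 2.568086
  y ← 0.300000 + (0.54/6)·(k1 + 2k2 + 2k3 + k4) = 1.095802
y(1.54) ≈ 1.0958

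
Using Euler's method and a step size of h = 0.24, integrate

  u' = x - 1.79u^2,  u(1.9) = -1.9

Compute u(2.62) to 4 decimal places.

Euler: u_{n+1} = u_n + h·f(x_n, u_n).
x=1.900000, u=-1.900000: f=-4.561900 → u ← -1.900000 + 0.24·(-4.561900) = -2.994856
x=2.140000, u=-2.994856: f=-13.914801 → u ← -2.994856 + 0.24·(-13.914801) = -6.334408
x=2.380000, u=-6.334408: f=-69.443262 → u ← -6.334408 + 0.24·(-69.443262) = -23.000791
u(2.62) ≈ -23.0008

-23.0008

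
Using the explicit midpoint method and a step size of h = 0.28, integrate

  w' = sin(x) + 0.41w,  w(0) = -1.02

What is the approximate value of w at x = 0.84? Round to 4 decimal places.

-1.0673

Midpoint: k1 = f(x_n, w_n); k2 = f(x_n + h/2, w_n + (h/2)·k1); w_{n+1} = w_n + h·k2.
x=0.000000, w=-1.020000:
  k1 = f(0.000000, -1.020000) = -0.418200
  k2 = f(0.140000, -1.078548) = -0.302662
  w ← -1.020000 + 0.28·(-0.302662) = -1.104745
x=0.280000, w=-1.104745:
  k1 = f(0.280000, -1.104745) = -0.176590
  k2 = f(0.420000, -1.129468) = -0.055321
  w ← -1.104745 + 0.28·(-0.055321) = -1.120235
x=0.560000, w=-1.120235:
  k1 = f(0.560000, -1.120235) = 0.071890
  k2 = f(0.700000, -1.110171) = 0.189048
  w ← -1.120235 + 0.28·0.189048 = -1.067302
w(0.84) ≈ -1.0673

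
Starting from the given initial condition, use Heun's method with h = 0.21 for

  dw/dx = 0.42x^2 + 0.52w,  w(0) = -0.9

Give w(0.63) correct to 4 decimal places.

-1.2085

Heun: k1 = f(x_n, w_n); k2 = f(x_n + h, w_n + h·k1); w_{n+1} = w_n + (h/2)·(k1 + k2).
x=0.000000, w=-0.900000:
  k1 = f(0.000000, -0.900000) = -0.468000
  k2 = f(0.210000, -0.998280) = -0.500584
  w ← -0.900000 + (0.21/2)·(-0.468000 + (-0.500584)) = -1.001701
x=0.210000, w=-1.001701:
  k1 = f(0.210000, -1.001701) = -0.502363
  k2 = f(0.420000, -1.107197) = -0.501655
  w ← -1.001701 + (0.21/2)·(-0.502363 + (-0.501655)) = -1.107123
x=0.420000, w=-1.107123:
  k1 = f(0.420000, -1.107123) = -0.501616
  k2 = f(0.630000, -1.212462) = -0.463782
  w ← -1.107123 + (0.21/2)·(-0.501616 + (-0.463782)) = -1.208490
w(0.63) ≈ -1.2085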